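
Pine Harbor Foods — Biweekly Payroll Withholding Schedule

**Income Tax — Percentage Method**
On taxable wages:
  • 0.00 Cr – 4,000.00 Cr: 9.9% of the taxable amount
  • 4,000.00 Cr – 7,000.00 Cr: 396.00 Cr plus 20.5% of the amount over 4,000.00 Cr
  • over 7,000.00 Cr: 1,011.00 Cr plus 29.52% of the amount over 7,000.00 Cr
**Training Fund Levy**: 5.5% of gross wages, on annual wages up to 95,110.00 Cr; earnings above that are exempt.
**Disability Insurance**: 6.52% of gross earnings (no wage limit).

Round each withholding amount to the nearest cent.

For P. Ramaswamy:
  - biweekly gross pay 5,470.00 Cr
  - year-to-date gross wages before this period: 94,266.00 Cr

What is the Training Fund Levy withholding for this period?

46.42 Cr

Training Fund Levy: cap 95,110.00 Cr − YTD 94,266.00 Cr = 844.00 Cr subject; 5.5% × 844.00 Cr = 46.42 Cr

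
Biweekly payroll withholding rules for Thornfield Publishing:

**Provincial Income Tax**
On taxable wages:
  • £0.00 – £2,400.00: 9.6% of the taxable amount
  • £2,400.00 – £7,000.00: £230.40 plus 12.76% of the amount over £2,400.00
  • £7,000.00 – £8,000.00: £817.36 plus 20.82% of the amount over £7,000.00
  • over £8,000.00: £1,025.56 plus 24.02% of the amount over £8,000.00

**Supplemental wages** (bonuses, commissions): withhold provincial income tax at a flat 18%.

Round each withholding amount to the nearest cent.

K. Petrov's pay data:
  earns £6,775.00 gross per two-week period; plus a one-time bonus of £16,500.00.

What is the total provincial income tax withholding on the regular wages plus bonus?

Provincial Income Tax: taxable = £6,775.00
  £230.40 + 12.76% × (£6,775.00 − £2,400.00) = £230.40 + 12.76% × £4,375.00 = £788.65
Supplemental (18% flat on bonus): 18% × £16,500.00 = £2,970.00
Total provincial income tax: £788.65 + £2,970.00 = £3,758.65

£3,758.65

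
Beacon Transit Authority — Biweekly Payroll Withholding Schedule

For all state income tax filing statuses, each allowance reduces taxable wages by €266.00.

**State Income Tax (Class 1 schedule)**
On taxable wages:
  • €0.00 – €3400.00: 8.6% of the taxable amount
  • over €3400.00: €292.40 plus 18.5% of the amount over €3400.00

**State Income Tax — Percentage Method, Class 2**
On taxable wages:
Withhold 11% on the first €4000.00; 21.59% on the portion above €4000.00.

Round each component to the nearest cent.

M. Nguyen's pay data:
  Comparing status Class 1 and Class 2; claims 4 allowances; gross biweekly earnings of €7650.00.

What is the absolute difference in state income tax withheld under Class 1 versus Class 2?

€116.51

State Income Tax (Class 1): taxable = €7650.00 − 4×€266.00 = €6586.00
  €292.40 + 18.5% × (€6586.00 − €3400.00) = €292.40 + 18.5% × €3186.00 = €881.81
State Income Tax (Class 2): taxable = €7650.00 − 4×€266.00 = €6586.00
  €440.00 + 21.59% × (€6586.00 − €4000.00) = €440.00 + 21.59% × €2586.00 = €998.32
Difference: |€881.81 − €998.32| = €116.51 (higher under Class 2)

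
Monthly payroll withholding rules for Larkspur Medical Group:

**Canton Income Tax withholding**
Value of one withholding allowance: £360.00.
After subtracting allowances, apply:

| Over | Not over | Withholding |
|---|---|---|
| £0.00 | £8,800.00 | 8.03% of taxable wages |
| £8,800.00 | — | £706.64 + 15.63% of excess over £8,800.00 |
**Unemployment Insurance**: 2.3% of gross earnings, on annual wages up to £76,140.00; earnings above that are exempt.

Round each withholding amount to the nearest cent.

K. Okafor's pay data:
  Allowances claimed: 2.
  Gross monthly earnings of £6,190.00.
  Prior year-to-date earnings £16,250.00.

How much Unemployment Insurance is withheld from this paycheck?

£142.37

Unemployment Insurance: 2.3% × £6,190.00 = £142.37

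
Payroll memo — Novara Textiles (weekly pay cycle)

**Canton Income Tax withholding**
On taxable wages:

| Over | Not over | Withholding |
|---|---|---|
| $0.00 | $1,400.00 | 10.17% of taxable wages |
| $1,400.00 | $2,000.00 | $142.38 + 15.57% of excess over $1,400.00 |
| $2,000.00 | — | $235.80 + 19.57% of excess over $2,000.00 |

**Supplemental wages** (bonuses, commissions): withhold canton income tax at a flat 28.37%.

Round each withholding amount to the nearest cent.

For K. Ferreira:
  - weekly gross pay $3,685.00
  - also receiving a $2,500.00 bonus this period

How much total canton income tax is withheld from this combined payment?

$1,274.80

Canton Income Tax: taxable = $3,685.00
  $235.80 + 19.57% × ($3,685.00 − $2,000.00) = $235.80 + 19.57% × $1,685.00 = $565.55
Supplemental (28.37% flat on bonus): 28.37% × $2,500.00 = $709.25
Total canton income tax: $565.55 + $709.25 = $1,274.80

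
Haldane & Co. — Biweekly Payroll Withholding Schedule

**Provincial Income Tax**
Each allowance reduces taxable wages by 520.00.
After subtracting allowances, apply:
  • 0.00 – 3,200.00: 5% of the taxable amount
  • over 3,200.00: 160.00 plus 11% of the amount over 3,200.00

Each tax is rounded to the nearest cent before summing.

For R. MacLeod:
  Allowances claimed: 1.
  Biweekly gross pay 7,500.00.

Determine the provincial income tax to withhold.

575.80

Provincial Income Tax: taxable = 7,500.00 − 1×520.00 = 6,980.00
  160.00 + 11% × (6,980.00 − 3,200.00) = 160.00 + 11% × 3,780.00 = 575.80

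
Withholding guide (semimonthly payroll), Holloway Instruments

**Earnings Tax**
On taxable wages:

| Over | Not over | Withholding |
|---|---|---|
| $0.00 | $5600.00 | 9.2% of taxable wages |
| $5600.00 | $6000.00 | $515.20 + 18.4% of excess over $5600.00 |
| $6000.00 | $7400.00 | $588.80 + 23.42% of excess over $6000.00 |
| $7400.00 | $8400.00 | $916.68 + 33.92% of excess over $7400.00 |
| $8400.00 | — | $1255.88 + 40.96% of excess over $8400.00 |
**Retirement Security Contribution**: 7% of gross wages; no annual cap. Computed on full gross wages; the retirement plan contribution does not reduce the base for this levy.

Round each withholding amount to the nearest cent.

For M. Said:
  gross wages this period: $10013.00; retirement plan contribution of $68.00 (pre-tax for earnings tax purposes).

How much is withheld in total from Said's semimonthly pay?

Earnings Tax: taxable = $10013.00 − $68.00 = $9945.00
  $1255.88 + 40.96% × ($9945.00 − $8400.00) = $1255.88 + 40.96% × $1545.00 = $1888.71
Retirement Security Contribution: 7% × $10013.00 = $700.91
Total: $1888.71 + $700.91 = $2589.62

$2589.62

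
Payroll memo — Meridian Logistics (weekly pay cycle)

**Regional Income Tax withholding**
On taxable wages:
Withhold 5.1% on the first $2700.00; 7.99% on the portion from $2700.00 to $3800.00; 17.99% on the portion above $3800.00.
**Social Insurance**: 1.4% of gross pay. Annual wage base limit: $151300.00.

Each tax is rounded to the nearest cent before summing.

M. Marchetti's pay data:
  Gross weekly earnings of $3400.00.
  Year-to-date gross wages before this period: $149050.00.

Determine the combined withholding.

$225.13

Regional Income Tax: taxable = $3400.00
  $137.70 + 7.99% × ($3400.00 − $2700.00) = $137.70 + 7.99% × $700.00 = $193.63
Social Insurance: cap $151300.00 − YTD $149050.00 = $2250.00 subject; 1.4% × $2250.00 = $31.50
Total: $193.63 + $31.50 = $225.13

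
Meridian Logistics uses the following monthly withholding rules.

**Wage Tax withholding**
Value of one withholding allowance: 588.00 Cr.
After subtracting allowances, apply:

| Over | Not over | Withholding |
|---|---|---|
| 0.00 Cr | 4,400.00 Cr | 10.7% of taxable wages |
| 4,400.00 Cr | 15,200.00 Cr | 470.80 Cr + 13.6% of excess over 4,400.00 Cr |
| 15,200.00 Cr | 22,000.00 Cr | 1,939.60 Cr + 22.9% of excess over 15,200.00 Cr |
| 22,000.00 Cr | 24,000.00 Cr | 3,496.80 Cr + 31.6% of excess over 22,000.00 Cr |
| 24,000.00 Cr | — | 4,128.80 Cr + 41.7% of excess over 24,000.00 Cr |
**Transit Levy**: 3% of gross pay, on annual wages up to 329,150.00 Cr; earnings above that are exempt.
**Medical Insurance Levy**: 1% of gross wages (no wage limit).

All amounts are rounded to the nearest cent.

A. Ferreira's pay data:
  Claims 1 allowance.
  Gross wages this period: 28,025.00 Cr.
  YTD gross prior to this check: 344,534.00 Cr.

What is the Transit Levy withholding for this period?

0.00 Cr

Transit Levy: YTD 344,534.00 Cr ≥ cap 329,150.00 Cr → 0.00 Cr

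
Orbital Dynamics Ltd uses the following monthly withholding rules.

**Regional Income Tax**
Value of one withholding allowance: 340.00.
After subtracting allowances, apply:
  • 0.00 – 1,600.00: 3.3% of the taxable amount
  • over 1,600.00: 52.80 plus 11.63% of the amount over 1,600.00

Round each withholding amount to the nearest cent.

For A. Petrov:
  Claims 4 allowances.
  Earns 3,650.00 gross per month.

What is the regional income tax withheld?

133.05

Regional Income Tax: taxable = 3,650.00 − 4×340.00 = 2,290.00
  52.80 + 11.63% × (2,290.00 − 1,600.00) = 52.80 + 11.63% × 690.00 = 133.05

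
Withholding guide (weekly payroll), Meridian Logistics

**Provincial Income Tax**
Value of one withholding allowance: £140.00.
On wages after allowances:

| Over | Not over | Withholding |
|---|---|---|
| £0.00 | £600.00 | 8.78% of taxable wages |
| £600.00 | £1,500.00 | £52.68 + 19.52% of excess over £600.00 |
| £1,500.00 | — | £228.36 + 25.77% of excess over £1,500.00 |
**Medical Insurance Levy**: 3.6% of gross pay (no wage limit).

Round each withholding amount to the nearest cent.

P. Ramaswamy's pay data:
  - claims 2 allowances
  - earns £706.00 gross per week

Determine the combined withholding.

£62.82

Provincial Income Tax: taxable = £706.00 − 2×£140.00 = £426.00
  8.78% × £426.00 = £37.40
Medical Insurance Levy: 3.6% × £706.00 = £25.42
Total: £37.40 + £25.42 = £62.82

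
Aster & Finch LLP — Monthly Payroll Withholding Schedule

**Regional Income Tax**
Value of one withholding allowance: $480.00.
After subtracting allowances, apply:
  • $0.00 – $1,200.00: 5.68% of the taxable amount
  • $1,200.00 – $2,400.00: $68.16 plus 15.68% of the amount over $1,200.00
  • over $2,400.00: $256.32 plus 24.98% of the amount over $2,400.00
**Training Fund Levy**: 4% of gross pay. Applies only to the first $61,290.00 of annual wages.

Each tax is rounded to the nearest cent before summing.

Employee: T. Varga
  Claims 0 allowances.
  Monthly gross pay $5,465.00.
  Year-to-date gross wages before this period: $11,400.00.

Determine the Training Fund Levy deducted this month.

Training Fund Levy: 4% × $5,465.00 = $218.60

$218.60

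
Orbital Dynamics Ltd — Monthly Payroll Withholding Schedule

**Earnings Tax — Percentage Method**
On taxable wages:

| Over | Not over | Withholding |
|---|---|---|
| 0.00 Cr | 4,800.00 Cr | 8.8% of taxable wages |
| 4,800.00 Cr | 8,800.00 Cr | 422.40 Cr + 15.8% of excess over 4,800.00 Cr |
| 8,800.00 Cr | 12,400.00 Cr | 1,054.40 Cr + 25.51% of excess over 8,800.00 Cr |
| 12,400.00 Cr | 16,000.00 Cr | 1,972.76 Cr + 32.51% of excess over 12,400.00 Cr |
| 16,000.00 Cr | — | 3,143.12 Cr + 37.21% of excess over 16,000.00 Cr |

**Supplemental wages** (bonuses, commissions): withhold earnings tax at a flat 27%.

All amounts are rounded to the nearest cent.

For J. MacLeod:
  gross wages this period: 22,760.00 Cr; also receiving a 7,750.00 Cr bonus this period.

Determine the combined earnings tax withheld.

7,751.02 Cr

Earnings Tax: taxable = 22,760.00 Cr
  3,143.12 Cr + 37.21% × (22,760.00 Cr − 16,000.00 Cr) = 3,143.12 Cr + 37.21% × 6,760.00 Cr = 5,658.52 Cr
Supplemental (27% flat on bonus): 27% × 7,750.00 Cr = 2,092.50 Cr
Total earnings tax: 5,658.52 Cr + 2,092.50 Cr = 7,751.02 Cr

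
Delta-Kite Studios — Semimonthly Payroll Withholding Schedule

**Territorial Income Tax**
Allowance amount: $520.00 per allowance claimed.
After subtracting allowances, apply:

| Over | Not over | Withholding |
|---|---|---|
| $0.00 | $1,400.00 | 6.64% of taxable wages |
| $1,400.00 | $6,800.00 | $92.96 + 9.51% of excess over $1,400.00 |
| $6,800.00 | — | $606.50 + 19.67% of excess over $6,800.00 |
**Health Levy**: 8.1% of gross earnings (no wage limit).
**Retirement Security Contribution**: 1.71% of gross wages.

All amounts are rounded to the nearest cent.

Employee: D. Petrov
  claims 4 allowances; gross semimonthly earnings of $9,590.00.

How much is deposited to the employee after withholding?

Territorial Income Tax: taxable = $9,590.00 − 4×$520.00 = $7,510.00
  $606.50 + 19.67% × ($7,510.00 − $6,800.00) = $606.50 + 19.67% × $710.00 = $746.16
Health Levy: 8.1% × $9,590.00 = $776.79
Retirement Security Contribution: 1.71% × $9,590.00 = $163.99
Total withheld: $746.16 + $776.79 + $163.99 = $1,686.94
Net pay: $9,590.00 − $1,686.94 = $7,903.06

$7,903.06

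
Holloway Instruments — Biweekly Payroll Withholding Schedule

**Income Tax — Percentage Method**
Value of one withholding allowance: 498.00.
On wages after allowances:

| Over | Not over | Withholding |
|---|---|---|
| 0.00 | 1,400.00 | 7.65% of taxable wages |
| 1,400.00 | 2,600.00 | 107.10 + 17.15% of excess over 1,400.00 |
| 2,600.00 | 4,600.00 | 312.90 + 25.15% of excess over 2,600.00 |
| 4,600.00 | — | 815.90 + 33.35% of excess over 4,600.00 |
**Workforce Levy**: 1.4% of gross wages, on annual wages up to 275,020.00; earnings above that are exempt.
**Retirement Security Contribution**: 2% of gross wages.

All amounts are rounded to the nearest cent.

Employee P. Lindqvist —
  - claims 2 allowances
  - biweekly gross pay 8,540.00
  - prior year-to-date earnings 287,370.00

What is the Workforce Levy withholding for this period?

Workforce Levy: YTD 287,370.00 ≥ cap 275,020.00 → 0.00

0.00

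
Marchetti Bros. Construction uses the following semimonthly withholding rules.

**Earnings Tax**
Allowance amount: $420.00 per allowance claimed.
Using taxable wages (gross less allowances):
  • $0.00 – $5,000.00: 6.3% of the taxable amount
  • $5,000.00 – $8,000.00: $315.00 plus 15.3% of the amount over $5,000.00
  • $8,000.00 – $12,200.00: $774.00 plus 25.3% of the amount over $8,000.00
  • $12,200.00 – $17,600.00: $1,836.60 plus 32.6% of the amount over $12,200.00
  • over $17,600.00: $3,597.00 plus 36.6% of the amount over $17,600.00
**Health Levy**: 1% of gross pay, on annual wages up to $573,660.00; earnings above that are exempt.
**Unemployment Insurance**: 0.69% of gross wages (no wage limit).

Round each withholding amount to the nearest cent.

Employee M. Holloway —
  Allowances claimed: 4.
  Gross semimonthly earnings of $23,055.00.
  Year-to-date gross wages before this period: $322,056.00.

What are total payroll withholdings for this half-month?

Earnings Tax: taxable = $23,055.00 − 4×$420.00 = $21,375.00
  $3,597.00 + 36.6% × ($21,375.00 − $17,600.00) = $3,597.00 + 36.6% × $3,775.00 = $4,978.65
Health Levy: 1% × $23,055.00 = $230.55
Unemployment Insurance: 0.69% × $23,055.00 = $159.08
Total: $4,978.65 + $230.55 + $159.08 = $5,368.28

$5,368.28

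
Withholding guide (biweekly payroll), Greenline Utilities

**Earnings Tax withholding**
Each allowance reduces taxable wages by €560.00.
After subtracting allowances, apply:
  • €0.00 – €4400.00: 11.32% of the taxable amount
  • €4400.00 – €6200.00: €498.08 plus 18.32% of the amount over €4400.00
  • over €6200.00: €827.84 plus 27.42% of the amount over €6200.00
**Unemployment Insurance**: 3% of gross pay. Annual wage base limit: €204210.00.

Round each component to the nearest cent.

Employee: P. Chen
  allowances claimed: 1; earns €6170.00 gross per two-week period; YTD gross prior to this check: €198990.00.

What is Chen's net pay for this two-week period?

Earnings Tax: taxable = €6170.00 − 1×€560.00 = €5610.00
  €498.08 + 18.32% × (€5610.00 − €4400.00) = €498.08 + 18.32% × €1210.00 = €719.75
Unemployment Insurance: cap €204210.00 − YTD €198990.00 = €5220.00 subject; 3% × €5220.00 = €156.60
Total withheld: €719.75 + €156.60 = €876.35
Net pay: €6170.00 − €876.35 = €5293.65

€5293.65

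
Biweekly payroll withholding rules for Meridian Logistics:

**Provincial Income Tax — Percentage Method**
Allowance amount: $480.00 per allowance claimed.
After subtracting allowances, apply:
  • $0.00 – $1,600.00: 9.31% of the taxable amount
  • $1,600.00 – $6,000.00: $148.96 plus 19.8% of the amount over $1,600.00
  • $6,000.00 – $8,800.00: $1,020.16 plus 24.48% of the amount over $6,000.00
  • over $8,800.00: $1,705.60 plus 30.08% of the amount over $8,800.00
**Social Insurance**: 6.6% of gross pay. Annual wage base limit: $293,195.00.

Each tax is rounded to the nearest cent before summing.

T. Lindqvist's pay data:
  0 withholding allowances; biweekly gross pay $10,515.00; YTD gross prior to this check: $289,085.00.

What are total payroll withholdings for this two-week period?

Provincial Income Tax: taxable = $10,515.00
  $1,705.60 + 30.08% × ($10,515.00 − $8,800.00) = $1,705.60 + 30.08% × $1,715.00 = $2,221.47
Social Insurance: cap $293,195.00 − YTD $289,085.00 = $4,110.00 subject; 6.6% × $4,110.00 = $271.26
Total: $2,221.47 + $271.26 = $2,492.73

$2,492.73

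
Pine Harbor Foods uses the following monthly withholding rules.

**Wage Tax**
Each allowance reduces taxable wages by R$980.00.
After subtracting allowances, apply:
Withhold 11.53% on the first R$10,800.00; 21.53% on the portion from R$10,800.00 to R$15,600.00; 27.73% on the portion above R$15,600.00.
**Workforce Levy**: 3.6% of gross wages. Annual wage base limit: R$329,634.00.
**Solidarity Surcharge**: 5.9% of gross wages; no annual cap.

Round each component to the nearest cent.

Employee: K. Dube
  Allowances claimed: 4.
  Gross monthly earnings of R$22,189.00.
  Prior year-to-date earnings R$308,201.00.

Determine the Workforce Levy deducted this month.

Workforce Levy: cap R$329,634.00 − YTD R$308,201.00 = R$21,433.00 subject; 3.6% × R$21,433.00 = R$771.59

R$771.59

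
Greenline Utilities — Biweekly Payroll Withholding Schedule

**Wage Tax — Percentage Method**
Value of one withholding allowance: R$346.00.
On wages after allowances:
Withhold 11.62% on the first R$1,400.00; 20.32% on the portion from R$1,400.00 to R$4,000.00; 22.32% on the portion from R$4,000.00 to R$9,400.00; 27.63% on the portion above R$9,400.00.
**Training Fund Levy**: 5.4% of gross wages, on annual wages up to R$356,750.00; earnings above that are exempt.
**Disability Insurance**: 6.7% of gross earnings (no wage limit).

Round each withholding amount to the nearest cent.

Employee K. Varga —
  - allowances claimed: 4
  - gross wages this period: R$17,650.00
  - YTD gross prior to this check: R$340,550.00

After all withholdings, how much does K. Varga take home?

R$11,799.29

Wage Tax: taxable = R$17,650.00 − 4×R$346.00 = R$16,266.00
  R$1,896.28 + 27.63% × (R$16,266.00 − R$9,400.00) = R$1,896.28 + 27.63% × R$6,866.00 = R$3,793.36
Training Fund Levy: cap R$356,750.00 − YTD R$340,550.00 = R$16,200.00 subject; 5.4% × R$16,200.00 = R$874.80
Disability Insurance: 6.7% × R$17,650.00 = R$1,182.55
Total withheld: R$3,793.36 + R$874.80 + R$1,182.55 = R$5,850.71
Net pay: R$17,650.00 − R$5,850.71 = R$11,799.29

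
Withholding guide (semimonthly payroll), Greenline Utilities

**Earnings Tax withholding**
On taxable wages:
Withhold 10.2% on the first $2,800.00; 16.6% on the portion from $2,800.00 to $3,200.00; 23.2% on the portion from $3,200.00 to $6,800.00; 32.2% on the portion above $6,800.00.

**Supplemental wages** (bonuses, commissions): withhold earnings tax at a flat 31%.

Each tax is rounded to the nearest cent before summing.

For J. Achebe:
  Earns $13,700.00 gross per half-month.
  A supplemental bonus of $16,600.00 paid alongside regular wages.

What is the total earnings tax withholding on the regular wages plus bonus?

Earnings Tax: taxable = $13,700.00
  $1,187.20 + 32.2% × ($13,700.00 − $6,800.00) = $1,187.20 + 32.2% × $6,900.00 = $3,409.00
Supplemental (31% flat on bonus): 31% × $16,600.00 = $5,146.00
Total earnings tax: $3,409.00 + $5,146.00 = $8,555.00

$8,555.00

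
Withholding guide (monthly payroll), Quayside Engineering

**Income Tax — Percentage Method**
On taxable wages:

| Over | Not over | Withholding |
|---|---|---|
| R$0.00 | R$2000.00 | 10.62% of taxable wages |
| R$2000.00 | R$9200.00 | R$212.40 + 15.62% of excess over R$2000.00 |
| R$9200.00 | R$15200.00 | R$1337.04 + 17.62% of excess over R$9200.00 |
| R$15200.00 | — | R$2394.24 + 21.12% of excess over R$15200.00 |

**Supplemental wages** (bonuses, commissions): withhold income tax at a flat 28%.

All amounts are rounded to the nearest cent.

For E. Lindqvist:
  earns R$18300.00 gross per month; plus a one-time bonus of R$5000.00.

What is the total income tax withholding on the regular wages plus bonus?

Income Tax: taxable = R$18300.00
  R$2394.24 + 21.12% × (R$18300.00 − R$15200.00) = R$2394.24 + 21.12% × R$3100.00 = R$3048.96
Supplemental (28% flat on bonus): 28% × R$5000.00 = R$1400.00
Total income tax: R$3048.96 + R$1400.00 = R$4448.96

R$4448.96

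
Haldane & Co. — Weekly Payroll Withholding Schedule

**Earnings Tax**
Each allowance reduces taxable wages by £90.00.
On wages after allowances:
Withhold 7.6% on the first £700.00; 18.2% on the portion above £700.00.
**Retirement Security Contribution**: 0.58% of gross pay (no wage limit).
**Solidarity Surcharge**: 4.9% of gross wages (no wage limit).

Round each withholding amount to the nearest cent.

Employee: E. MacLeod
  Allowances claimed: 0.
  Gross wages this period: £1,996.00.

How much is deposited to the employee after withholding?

Earnings Tax: taxable = £1,996.00
  £53.20 + 18.2% × (£1,996.00 − £700.00) = £53.20 + 18.2% × £1,296.00 = £289.07
Retirement Security Contribution: 0.58% × £1,996.00 = £11.58
Solidarity Surcharge: 4.9% × £1,996.00 = £97.80
Total withheld: £289.07 + £11.58 + £97.80 = £398.45
Net pay: £1,996.00 − £398.45 = £1,597.55

£1,597.55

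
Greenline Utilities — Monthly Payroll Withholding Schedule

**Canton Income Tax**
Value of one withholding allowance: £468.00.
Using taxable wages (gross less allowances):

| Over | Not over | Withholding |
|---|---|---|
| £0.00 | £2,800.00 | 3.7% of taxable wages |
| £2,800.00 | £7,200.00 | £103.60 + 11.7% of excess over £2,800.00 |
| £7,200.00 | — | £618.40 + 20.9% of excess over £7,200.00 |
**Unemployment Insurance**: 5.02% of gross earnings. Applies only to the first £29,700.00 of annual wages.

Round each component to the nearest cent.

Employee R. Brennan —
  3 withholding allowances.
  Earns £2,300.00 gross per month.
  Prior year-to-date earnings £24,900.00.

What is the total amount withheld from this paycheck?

Canton Income Tax: taxable = £2,300.00 − 3×£468.00 = £896.00
  3.7% × £896.00 = £33.15
Unemployment Insurance: 5.02% × £2,300.00 = £115.46
Total: £33.15 + £115.46 = £148.61

£148.61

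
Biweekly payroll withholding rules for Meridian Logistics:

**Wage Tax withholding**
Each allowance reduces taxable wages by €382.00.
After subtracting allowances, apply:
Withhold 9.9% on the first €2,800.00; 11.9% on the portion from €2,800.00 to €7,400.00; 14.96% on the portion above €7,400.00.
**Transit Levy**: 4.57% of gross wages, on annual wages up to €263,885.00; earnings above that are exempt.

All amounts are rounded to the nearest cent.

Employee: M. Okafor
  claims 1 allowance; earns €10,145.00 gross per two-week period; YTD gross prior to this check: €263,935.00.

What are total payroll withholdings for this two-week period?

Wage Tax: taxable = €10,145.00 − 1×€382.00 = €9,763.00
  €824.60 + 14.96% × (€9,763.00 − €7,400.00) = €824.60 + 14.96% × €2,363.00 = €1,178.10
Transit Levy: YTD €263,935.00 ≥ cap €263,885.00 → €0.00
Total: €1,178.10 + €0.00 = €1,178.10

€1,178.10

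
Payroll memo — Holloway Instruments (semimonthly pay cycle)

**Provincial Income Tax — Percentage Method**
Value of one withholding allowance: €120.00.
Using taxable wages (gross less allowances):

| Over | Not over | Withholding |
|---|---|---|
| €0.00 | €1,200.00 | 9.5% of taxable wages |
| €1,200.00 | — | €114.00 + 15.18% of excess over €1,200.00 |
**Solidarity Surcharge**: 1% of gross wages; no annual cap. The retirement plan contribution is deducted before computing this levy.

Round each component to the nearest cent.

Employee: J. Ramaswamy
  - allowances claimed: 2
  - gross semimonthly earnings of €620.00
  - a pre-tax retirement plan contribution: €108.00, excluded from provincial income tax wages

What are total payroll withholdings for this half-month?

Provincial Income Tax: taxable = €620.00 − €108.00 − 2×€120.00 = €272.00
  9.5% × €272.00 = €25.84
Solidarity Surcharge: 1% × €512.00 = €5.12
Total: €25.84 + €5.12 = €30.96

€30.96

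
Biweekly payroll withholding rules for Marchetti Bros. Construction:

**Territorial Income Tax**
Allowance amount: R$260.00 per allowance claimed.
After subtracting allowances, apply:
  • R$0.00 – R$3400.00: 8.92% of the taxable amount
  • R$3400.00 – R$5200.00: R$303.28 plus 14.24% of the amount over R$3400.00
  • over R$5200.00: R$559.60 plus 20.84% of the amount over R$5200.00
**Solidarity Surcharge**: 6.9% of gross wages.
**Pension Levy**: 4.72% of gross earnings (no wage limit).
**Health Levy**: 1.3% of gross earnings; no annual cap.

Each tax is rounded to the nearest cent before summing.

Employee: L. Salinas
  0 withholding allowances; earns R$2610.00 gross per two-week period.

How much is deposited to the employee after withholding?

R$2039.98

Territorial Income Tax: taxable = R$2610.00
  8.92% × R$2610.00 = R$232.81
Solidarity Surcharge: 6.9% × R$2610.00 = R$180.09
Pension Levy: 4.72% × R$2610.00 = R$123.19
Health Levy: 1.3% × R$2610.00 = R$33.93
Total withheld: R$232.81 + R$180.09 + R$123.19 + R$33.93 = R$570.02
Net pay: R$2610.00 − R$570.02 = R$2039.98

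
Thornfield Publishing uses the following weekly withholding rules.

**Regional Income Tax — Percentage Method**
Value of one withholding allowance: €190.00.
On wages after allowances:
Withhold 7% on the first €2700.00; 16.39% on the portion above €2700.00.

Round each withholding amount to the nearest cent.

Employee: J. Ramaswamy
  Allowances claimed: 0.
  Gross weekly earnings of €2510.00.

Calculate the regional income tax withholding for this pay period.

Regional Income Tax: taxable = €2510.00
  7% × €2510.00 = €175.70

€175.70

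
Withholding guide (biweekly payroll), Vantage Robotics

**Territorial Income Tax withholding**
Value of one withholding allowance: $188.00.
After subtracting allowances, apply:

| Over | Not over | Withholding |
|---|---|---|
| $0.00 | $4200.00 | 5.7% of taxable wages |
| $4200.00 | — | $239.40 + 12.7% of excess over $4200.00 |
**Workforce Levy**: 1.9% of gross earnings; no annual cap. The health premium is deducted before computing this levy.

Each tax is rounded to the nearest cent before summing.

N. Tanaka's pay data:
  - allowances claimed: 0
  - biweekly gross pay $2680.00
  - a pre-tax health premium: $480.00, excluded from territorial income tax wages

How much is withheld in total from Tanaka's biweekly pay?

Territorial Income Tax: taxable = $2680.00 − $480.00 = $2200.00
  5.7% × $2200.00 = $125.40
Workforce Levy: 1.9% × $2200.00 = $41.80
Total: $125.40 + $41.80 = $167.20

$167.20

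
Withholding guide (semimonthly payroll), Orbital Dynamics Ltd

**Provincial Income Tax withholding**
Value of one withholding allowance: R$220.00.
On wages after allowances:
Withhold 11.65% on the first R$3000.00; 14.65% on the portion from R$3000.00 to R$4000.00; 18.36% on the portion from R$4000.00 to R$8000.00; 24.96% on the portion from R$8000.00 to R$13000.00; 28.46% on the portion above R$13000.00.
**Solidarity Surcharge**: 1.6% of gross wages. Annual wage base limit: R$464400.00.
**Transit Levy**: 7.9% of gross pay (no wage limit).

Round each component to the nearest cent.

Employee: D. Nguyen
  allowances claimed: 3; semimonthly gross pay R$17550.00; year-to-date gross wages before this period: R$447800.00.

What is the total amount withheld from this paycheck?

R$5237.54

Provincial Income Tax: taxable = R$17550.00 − 3×R$220.00 = R$16890.00
  R$2478.40 + 28.46% × (R$16890.00 − R$13000.00) = R$2478.40 + 28.46% × R$3890.00 = R$3585.49
Solidarity Surcharge: cap R$464400.00 − YTD R$447800.00 = R$16600.00 subject; 1.6% × R$16600.00 = R$265.60
Transit Levy: 7.9% × R$17550.00 = R$1386.45
Total: R$3585.49 + R$265.60 + R$1386.45 = R$5237.54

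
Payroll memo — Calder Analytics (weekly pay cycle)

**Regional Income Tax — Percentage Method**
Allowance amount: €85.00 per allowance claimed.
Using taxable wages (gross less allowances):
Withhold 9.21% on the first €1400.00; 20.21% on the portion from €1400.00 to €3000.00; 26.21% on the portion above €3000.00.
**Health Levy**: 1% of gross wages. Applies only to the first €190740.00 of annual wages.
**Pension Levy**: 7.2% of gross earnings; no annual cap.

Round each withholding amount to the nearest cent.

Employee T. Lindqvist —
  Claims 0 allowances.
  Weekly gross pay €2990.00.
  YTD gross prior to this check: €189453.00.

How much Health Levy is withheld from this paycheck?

€12.87

Health Levy: cap €190740.00 − YTD €189453.00 = €1287.00 subject; 1% × €1287.00 = €12.87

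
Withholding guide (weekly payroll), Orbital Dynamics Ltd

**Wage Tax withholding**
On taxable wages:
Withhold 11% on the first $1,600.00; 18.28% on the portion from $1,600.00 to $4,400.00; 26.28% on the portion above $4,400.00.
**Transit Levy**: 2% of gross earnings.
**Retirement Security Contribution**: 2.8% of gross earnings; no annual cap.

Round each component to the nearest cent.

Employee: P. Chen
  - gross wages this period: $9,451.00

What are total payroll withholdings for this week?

$2,468.89

Wage Tax: taxable = $9,451.00
  $687.84 + 26.28% × ($9,451.00 − $4,400.00) = $687.84 + 26.28% × $5,051.00 = $2,015.24
Transit Levy: 2% × $9,451.00 = $189.02
Retirement Security Contribution: 2.8% × $9,451.00 = $264.63
Total: $2,015.24 + $189.02 + $264.63 = $2,468.89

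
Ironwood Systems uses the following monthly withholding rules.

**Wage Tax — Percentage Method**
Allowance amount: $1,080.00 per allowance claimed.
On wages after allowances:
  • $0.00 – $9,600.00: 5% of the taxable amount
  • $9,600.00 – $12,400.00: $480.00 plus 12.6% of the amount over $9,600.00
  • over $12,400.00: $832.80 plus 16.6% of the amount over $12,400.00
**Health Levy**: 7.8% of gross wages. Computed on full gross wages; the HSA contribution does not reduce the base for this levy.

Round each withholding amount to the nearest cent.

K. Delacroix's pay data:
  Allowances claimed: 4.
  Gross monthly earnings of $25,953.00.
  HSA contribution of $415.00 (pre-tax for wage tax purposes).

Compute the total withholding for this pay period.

$4,320.92

Wage Tax: taxable = $25,953.00 − $415.00 − 4×$1,080.00 = $21,218.00
  $832.80 + 16.6% × ($21,218.00 − $12,400.00) = $832.80 + 16.6% × $8,818.00 = $2,296.59
Health Levy: 7.8% × $25,953.00 = $2,024.33
Total: $2,296.59 + $2,024.33 = $4,320.92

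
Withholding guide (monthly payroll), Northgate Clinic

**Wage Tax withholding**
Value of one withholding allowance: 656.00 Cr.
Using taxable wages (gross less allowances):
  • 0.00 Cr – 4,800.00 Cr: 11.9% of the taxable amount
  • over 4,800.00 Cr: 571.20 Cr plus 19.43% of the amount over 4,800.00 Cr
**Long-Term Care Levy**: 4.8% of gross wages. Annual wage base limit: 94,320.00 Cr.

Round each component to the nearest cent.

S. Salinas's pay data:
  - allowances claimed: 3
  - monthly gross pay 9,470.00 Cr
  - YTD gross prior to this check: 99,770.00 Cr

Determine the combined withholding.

Wage Tax: taxable = 9,470.00 Cr − 3×656.00 Cr = 7,502.00 Cr
  571.20 Cr + 19.43% × (7,502.00 Cr − 4,800.00 Cr) = 571.20 Cr + 19.43% × 2,702.00 Cr = 1,096.20 Cr
Long-Term Care Levy: YTD 99,770.00 Cr ≥ cap 94,320.00 Cr → 0.00 Cr
Total: 1,096.20 Cr + 0.00 Cr = 1,096.20 Cr

1,096.20 Cr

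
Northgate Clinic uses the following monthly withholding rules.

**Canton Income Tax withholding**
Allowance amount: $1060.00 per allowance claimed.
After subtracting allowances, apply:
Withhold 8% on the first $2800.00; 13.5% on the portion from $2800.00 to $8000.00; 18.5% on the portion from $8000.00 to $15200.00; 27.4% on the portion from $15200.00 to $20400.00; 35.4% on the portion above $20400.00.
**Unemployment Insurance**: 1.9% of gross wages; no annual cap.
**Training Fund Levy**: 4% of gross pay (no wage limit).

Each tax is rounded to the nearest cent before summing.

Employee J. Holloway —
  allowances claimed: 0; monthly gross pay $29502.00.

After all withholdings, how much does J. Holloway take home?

$20856.47

Canton Income Tax: taxable = $29502.00
  $3682.80 + 35.4% × ($29502.00 − $20400.00) = $3682.80 + 35.4% × $9102.00 = $6904.91
Unemployment Insurance: 1.9% × $29502.00 = $560.54
Training Fund Levy: 4% × $29502.00 = $1180.08
Total withheld: $6904.91 + $560.54 + $1180.08 = $8645.53
Net pay: $29502.00 − $8645.53 = $20856.47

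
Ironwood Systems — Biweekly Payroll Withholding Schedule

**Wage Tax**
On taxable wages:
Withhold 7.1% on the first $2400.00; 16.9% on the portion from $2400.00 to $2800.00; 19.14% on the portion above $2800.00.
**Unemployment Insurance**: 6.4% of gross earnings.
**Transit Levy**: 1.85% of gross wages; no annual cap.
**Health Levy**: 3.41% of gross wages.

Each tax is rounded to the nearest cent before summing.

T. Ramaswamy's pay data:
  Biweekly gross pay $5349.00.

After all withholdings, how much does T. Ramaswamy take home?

Wage Tax: taxable = $5349.00
  $238.00 + 19.14% × ($5349.00 − $2800.00) = $238.00 + 19.14% × $2549.00 = $725.88
Unemployment Insurance: 6.4% × $5349.00 = $342.34
Transit Levy: 1.85% × $5349.00 = $98.96
Health Levy: 3.41% × $5349.00 = $182.40
Total withheld: $725.88 + $342.34 + $98.96 + $182.40 = $1349.58
Net pay: $5349.00 − $1349.58 = $3999.42

$3999.42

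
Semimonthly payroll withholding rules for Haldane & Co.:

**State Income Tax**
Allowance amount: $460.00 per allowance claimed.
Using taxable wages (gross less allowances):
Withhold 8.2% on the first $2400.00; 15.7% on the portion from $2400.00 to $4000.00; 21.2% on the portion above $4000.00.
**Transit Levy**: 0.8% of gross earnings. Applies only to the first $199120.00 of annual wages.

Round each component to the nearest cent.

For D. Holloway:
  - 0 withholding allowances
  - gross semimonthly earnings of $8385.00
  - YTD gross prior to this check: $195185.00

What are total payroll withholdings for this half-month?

State Income Tax: taxable = $8385.00
  $448.00 + 21.2% × ($8385.00 − $4000.00) = $448.00 + 21.2% × $4385.00 = $1377.62
Transit Levy: cap $199120.00 − YTD $195185.00 = $3935.00 subject; 0.8% × $3935.00 = $31.48
Total: $1377.62 + $31.48 = $1409.10

$1409.10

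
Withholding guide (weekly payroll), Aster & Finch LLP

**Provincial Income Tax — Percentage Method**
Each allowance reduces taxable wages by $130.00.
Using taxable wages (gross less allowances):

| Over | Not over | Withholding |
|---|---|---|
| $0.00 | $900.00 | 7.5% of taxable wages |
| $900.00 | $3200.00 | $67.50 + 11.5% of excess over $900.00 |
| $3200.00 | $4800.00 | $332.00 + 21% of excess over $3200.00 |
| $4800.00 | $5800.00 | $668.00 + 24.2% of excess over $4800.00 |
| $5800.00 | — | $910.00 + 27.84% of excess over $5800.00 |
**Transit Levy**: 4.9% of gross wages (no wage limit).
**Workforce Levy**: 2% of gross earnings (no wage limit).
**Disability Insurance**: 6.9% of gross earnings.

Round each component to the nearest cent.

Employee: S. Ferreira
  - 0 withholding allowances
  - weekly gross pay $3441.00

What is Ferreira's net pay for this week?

$2583.53

Provincial Income Tax: taxable = $3441.00
  $332.00 + 21% × ($3441.00 − $3200.00) = $332.00 + 21% × $241.00 = $382.61
Transit Levy: 4.9% × $3441.00 = $168.61
Workforce Levy: 2% × $3441.00 = $68.82
Disability Insurance: 6.9% × $3441.00 = $237.43
Total withheld: $382.61 + $168.61 + $68.82 + $237.43 = $857.47
Net pay: $3441.00 − $857.47 = $2583.53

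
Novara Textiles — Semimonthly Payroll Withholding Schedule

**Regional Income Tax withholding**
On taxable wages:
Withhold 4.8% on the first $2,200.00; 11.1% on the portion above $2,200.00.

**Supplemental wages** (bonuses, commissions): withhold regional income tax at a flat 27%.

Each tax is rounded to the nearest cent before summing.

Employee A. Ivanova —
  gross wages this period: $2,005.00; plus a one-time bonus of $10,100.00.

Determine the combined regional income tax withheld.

Regional Income Tax: taxable = $2,005.00
  4.8% × $2,005.00 = $96.24
Supplemental (27% flat on bonus): 27% × $10,100.00 = $2,727.00
Total regional income tax: $96.24 + $2,727.00 = $2,823.24

$2,823.24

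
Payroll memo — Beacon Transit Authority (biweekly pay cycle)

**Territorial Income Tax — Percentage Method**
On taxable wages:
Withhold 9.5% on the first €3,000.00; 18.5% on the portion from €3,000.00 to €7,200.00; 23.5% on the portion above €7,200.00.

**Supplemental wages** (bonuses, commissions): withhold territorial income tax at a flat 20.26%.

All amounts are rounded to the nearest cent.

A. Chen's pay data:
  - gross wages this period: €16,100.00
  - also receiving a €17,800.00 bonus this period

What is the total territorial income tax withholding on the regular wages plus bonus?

€6,759.78

Territorial Income Tax: taxable = €16,100.00
  €1,062.00 + 23.5% × (€16,100.00 − €7,200.00) = €1,062.00 + 23.5% × €8,900.00 = €3,153.50
Supplemental (20.26% flat on bonus): 20.26% × €17,800.00 = €3,606.28
Total territorial income tax: €3,153.50 + €3,606.28 = €6,759.78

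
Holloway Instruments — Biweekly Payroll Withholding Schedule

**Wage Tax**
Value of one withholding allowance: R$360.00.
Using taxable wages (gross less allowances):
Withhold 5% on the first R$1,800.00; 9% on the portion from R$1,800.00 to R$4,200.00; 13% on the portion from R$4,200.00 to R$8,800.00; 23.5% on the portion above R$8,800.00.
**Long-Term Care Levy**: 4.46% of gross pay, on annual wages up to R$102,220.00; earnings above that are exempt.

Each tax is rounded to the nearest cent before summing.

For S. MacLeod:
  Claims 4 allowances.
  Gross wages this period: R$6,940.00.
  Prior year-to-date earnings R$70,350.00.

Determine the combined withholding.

R$784.52

Wage Tax: taxable = R$6,940.00 − 4×R$360.00 = R$5,500.00
  R$306.00 + 13% × (R$5,500.00 − R$4,200.00) = R$306.00 + 13% × R$1,300.00 = R$475.00
Long-Term Care Levy: 4.46% × R$6,940.00 = R$309.52
Total: R$475.00 + R$309.52 = R$784.52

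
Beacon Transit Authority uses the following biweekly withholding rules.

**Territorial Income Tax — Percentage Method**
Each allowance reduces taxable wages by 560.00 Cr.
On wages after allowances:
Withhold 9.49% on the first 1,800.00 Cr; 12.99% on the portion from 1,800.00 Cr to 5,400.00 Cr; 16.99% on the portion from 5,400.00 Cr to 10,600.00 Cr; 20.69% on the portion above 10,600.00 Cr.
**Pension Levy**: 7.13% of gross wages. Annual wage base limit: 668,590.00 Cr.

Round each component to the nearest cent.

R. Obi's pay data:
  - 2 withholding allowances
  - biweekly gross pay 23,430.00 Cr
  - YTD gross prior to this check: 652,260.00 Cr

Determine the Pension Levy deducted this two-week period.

1,164.33 Cr

Pension Levy: cap 668,590.00 Cr − YTD 652,260.00 Cr = 16,330.00 Cr subject; 7.13% × 16,330.00 Cr = 1,164.33 Cr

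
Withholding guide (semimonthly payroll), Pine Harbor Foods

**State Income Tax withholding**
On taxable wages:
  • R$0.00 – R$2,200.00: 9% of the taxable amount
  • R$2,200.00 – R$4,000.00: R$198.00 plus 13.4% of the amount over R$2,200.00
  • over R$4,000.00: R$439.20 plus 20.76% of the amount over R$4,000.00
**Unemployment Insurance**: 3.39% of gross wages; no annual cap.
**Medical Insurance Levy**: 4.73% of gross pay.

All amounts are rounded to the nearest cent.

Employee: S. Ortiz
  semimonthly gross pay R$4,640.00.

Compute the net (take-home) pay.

R$3,691.17

State Income Tax: taxable = R$4,640.00
  R$439.20 + 20.76% × (R$4,640.00 − R$4,000.00) = R$439.20 + 20.76% × R$640.00 = R$572.06
Unemployment Insurance: 3.39% × R$4,640.00 = R$157.30
Medical Insurance Levy: 4.73% × R$4,640.00 = R$219.47
Total withheld: R$572.06 + R$157.30 + R$219.47 = R$948.83
Net pay: R$4,640.00 − R$948.83 = R$3,691.17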